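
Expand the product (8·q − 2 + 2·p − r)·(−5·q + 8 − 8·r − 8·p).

−40·q^2 + 74·q − 59·q·r − 74·p·q − 16 + 8·r + 32·p − 8·p·r − 16·p^2 + 8·r^2

(8·q − 2 + 2·p − r)·(−5·q + 8 − 8·r − 8·p)
= −40·q^2 + 64·q − 64·q·r − 64·p·q + 10·q − 16 + 16·r + 16·p − 10·p·q + 16·p − 16·p·r − 16·p^2 + 5·q·r − 8·r + 8·r^2 + 8·p·r    [distributive law]
= −40·q^2 + 74·q − 59·q·r − 74·p·q − 16 + 8·r + 32·p − 8·p·r − 16·p^2 + 8·r^2    [combine like terms]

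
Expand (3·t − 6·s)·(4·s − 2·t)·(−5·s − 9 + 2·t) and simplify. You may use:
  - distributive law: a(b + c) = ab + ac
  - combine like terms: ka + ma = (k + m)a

(3·t − 6·s)·(4·s − 2·t)·(−5·s − 9 + 2·t)
= (12·s·t − 6·t² − 24·s² + 12·s·t)·(−5·s − 9 + 2·t)    [distributive law]
= (24·s·t − 6·t² − 24·s²)·(−5·s − 9 + 2·t)    [combine like terms]
= −120·s²·t − 216·s·t + 48·s·t² + 30·s·t² + 54·t² − 12·t³ + 120·s³ + 216·s² − 48·s²·t    [distributive law]
= −168·s²·t − 216·s·t + 78·s·t² + 54·t² − 12·t³ + 120·s³ + 216·s²    [combine like terms]

−168·s²·t − 216·s·t + 78·s·t² + 54·t² − 12·t³ + 120·s³ + 216·s²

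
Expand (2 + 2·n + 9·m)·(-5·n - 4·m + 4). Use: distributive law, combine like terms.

-2·n + 28·m + 8 - 10·n² - 53·m·n - 36·m²

(2 + 2·n + 9·m)·(-5·n - 4·m + 4)
= -10·n - 8·m + 8 - 10·n² - 8·m·n + 8·n - 45·m·n - 36·m² + 36·m    [distributive law]
= -2·n + 28·m + 8 - 10·n² - 53·m·n - 36·m²    [combine like terms]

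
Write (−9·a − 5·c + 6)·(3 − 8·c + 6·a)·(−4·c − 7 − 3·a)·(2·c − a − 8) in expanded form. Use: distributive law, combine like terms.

2050·a·c² + 123·a²·c + 525·a·c − 2691·a² + 1062·a − 1647·a³ − 416·a·c³ + 468·a²·c² + 234·a³·c − 162·a⁴ + 1224·c³ + 962·c² − 3204·c − 320·c⁴ + 1008

(−9·a − 5·c + 6)·(3 − 8·c + 6·a)·(−4·c − 7 − 3·a)·(2·c − a − 8)
= (−27·a + 72·a·c − 54·a² − 15·c + 40·c² − 30·a·c + 18 − 48·c + 36·a)·(−4·c − 7 − 3·a)·(2·c − a − 8)    [distributive law]
= (9·a + 42·a·c − 54·a² − 63·c + 40·c² + 18)·(−4·c − 7 − 3·a)·(2·c − a − 8)    [combine like terms]
= (−36·a·c − 63·a − 27·a² − 168·a·c² − 294·a·c − 126·a²·c + 216·a²·c + 378·a² + 162·a³ + 252·c² + 441·c + 189·a·c − 160·c³ − 280·c² − 120·a·c² − 72·c − 126 − 54·a)·(2·c − a − 8)    [distributive law]
= (−141·a·c − 117·a + 351·a² − 288·a·c² + 90·a²·c + 162·a³ − 28·c² + 369·c − 160·c³ − 126)·(2·c − a − 8)    [combine like terms]
= −282·a·c² + 141·a²·c + 1128·a·c − 234·a·c + 117·a² + 936·a + 702·a²·c − 351·a³ − 2808·a² − 576·a·c³ + 288·a²·c² + 2304·a·c² + 180·a²·c² − 90·a³·c − 720·a²·c + 324·a³·c − 162·a⁴ − 1296·a³ − 56·c³ + 28·a·c² + 224·c² + 738·c² − 369·a·c − 2952·c − 320·c⁴ + 160·a·c³ + 1280·c³ − 252·c + 126·a + 1008    [distributive law]
= 2050·a·c² + 123·a²·c + 525·a·c − 2691·a² + 1062·a − 1647·a³ − 416·a·c³ + 468·a²·c² + 234·a³·c − 162·a⁴ + 1224·c³ + 962·c² − 3204·c − 320·c⁴ + 1008    [combine like terms]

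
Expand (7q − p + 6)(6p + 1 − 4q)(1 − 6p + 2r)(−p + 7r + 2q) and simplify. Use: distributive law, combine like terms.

−580p²q + 1210pqr + 324pq² + 348p³q − 2048p²qr − 720p²q² + 644pqr² + 1416pq²r + 15pq − 95qr − 34q² − 238qr² − 264q²r − 56q³ + 336pq³ − 392q²r² − 112q³r + 216p³ − 1582p²r − 36p⁴ + 264p³r − 84p²r² + p² − 19pr + 490pr² − 6p + 42r + 12q + 84r²

(7q − p + 6)(6p + 1 − 4q)(1 − 6p + 2r)(−p + 7r + 2q)
= (42pq + 7q − 28q² − 6p² − p + 4pq + 36p + 6 − 24q)(1 − 6p + 2r)(−p + 7r + 2q)    [distributive law]
= (46pq − 17q − 28q² − 6p² + 35p + 6)(1 − 6p + 2r)(−p + 7r + 2q)    [combine like terms]
= (46pq − 276p²q + 92pqr − 17q + 102pq − 34qr − 28q² + 168pq² − 56q²r − 6p² + 36p³ − 12p²r + 35p − 210p² + 70pr + 6 − 36p + 12r)(−p + 7r + 2q)    [distributive law]
= (148pq − 276p²q + 92pqr − 17q − 34qr − 28q² + 168pq² − 56q²r − 216p² + 36p³ − 12p²r − p + 70pr + 6 + 12r)(−p + 7r + 2q)    [combine like terms]
= −148p²q + 1036pqr + 296pq² + 276p³q − 1932p²qr − 552p²q² − 92p²qr + 644pqr² + 184pq²r + 17pq − 119qr − 34q² + 34pqr − 238qr² − 68q²r + 28pq² − 196q²r − 56q³ − 168p²q² + 1176pq²r + 336pq³ + 56pq²r − 392q²r² − 112q³r + 216p³ − 1512p²r − 432p²q − 36p⁴ + 252p³r + 72p³q + 12p³r − 84p²r² − 24p²qr + p² − 7pr − 2pq − 70p²r + 490pr² + 140pqr − 6p + 42r + 12q − 12pr + 84r² + 24qr    [distributive law]
= −580p²q + 1210pqr + 324pq² + 348p³q − 2048p²qr − 720p²q² + 644pqr² + 1416pq²r + 15pq − 95qr − 34q² − 238qr² − 264q²r − 56q³ + 336pq³ − 392q²r² − 112q³r + 216p³ − 1582p²r − 36p⁴ + 264p³r − 84p²r² + p² − 19pr + 490pr² − 6p + 42r + 12q + 84r²    [combine like terms]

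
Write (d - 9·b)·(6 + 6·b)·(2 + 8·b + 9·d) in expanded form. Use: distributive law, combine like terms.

12·d - 426·b·d + 54·d^2 - 438·b^2·d + 54·b·d^2 - 108·b - 540·b^2 - 432·b^3

(d - 9·b)·(6 + 6·b)·(2 + 8·b + 9·d)
= (6·d + 6·b·d - 54·b - 54·b^2)·(2 + 8·b + 9·d)    [distributive law]
= 12·d + 48·b·d + 54·d^2 + 12·b·d + 48·b^2·d + 54·b·d^2 - 108·b - 432·b^2 - 486·b·d - 108·b^2 - 432·b^3 - 486·b^2·d    [distributive law]
= 12·d - 426·b·d + 54·d^2 - 438·b^2·d + 54·b·d^2 - 108·b - 540·b^2 - 432·b^3    [combine like terms]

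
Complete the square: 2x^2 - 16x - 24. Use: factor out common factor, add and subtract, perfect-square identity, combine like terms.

2x^2 - 16x - 24
= 2(x^2 - 8x) - 24    [factor out 2 from the x-terms]
= 2(x^2 - 8x + 16 - 16) - 24    [add and subtract 16 inside the bracket]
= 2(x - 4)^2 - 32 - 24    [perfect-square identity]
= 2(x - 4)^2 - 56    [combine constants]

2(x - 4)^2 - 56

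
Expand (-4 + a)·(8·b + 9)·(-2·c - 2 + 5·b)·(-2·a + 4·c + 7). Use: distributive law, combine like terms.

-124·a·b·c + 256·b·c² - 16·b·c + 435·a·b - 812·b + 600·a·b² - 640·b²·c - 1120·b² - 342·a·c + 288·c² + 792·c - 270·a + 504 + 32·a²·b·c - 64·a·b·c² - 58·a²·b - 80·a²·b² + 160·a·b²·c + 36·a²·c - 72·a·c² + 36·a²

(-4 + a)·(8·b + 9)·(-2·c - 2 + 5·b)·(-2·a + 4·c + 7)
= (-32·b - 36 + 8·a·b + 9·a)·(-2·c - 2 + 5·b)·(-2·a + 4·c + 7)    [distributive law]
= (64·b·c + 64·b - 160·b² + 72·c + 72 - 180·b - 16·a·b·c - 16·a·b + 40·a·b² - 18·a·c - 18·a + 45·a·b)·(-2·a + 4·c + 7)    [distributive law]
= (64·b·c - 116·b - 160·b² + 72·c + 72 - 16·a·b·c + 29·a·b + 40·a·b² - 18·a·c - 18·a)·(-2·a + 4·c + 7)    [combine like terms]
= -128·a·b·c + 256·b·c² + 448·b·c + 232·a·b - 464·b·c - 812·b + 320·a·b² - 640·b²·c - 1120·b² - 144·a·c + 288·c² + 504·c - 144·a + 288·c + 504 + 32·a²·b·c - 64·a·b·c² - 112·a·b·c - 58·a²·b + 116·a·b·c + 203·a·b - 80·a²·b² + 160·a·b²·c + 280·a·b² + 36·a²·c - 72·a·c² - 126·a·c + 36·a² - 72·a·c - 126·a    [distributive law]
= -124·a·b·c + 256·b·c² - 16·b·c + 435·a·b - 812·b + 600·a·b² - 640·b²·c - 1120·b² - 342·a·c + 288·c² + 792·c - 270·a + 504 + 32·a²·b·c - 64·a·b·c² - 58·a²·b - 80·a²·b² + 160·a·b²·c + 36·a²·c - 72·a·c² + 36·a²    [combine like terms]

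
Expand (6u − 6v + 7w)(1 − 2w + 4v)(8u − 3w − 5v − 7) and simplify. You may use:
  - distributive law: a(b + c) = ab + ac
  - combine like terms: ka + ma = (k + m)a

48u^2 + 122uw − 246uv − 42u − 96u^2w − 76uw^2 + 308uvw + 192u^2v − 312uv^2 − 297vw + 198v^2 + 42v − 50vw^2 − 128v^2w + 120v^3 + 77w^2 − 49w + 42w^3

(6u − 6v + 7w)(1 − 2w + 4v)(8u − 3w − 5v − 7)
= (6u − 12uw + 24uv − 6v + 12vw − 24v^2 + 7w − 14w^2 + 28vw)(8u − 3w − 5v − 7)    [distributive law]
= (6u − 12uw + 24uv − 6v + 40vw − 24v^2 + 7w − 14w^2)(8u − 3w − 5v − 7)    [combine like terms]
= 48u^2 − 18uw − 30uv − 42u − 96u^2w + 36uw^2 + 60uvw + 84uw + 192u^2v − 72uvw − 120uv^2 − 168uv − 48uv + 18vw + 30v^2 + 42v + 320uvw − 120vw^2 − 200v^2w − 280vw − 192uv^2 + 72v^2w + 120v^3 + 168v^2 + 56uw − 21w^2 − 35vw − 49w − 112uw^2 + 42w^3 + 70vw^2 + 98w^2    [distributive law]
= 48u^2 + 122uw − 246uv − 42u − 96u^2w − 76uw^2 + 308uvw + 192u^2v − 312uv^2 − 297vw + 198v^2 + 42v − 50vw^2 − 128v^2w + 120v^3 + 77w^2 − 49w + 42w^3    [combine like terms]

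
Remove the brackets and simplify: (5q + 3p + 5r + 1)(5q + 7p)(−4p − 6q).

−400pq^2 − 150q^3 − 326p^2q − 84p^3 − 310pqr − 150q^2r − 140p^2r − 62pq − 30q^2 − 28p^2

(5q + 3p + 5r + 1)(5q + 7p)(−4p − 6q)
= (25q^2 + 35pq + 15pq + 21p^2 + 25qr + 35pr + 5q + 7p)(−4p − 6q)    [distributive law]
= (25q^2 + 50pq + 21p^2 + 25qr + 35pr + 5q + 7p)(−4p − 6q)    [combine like terms]
= −100pq^2 − 150q^3 − 200p^2q − 300pq^2 − 84p^3 − 126p^2q − 100pqr − 150q^2r − 140p^2r − 210pqr − 20pq − 30q^2 − 28p^2 − 42pq    [distributive law]
= −400pq^2 − 150q^3 − 326p^2q − 84p^3 − 310pqr − 150q^2r − 140p^2r − 62pq − 30q^2 − 28p^2    [combine like terms]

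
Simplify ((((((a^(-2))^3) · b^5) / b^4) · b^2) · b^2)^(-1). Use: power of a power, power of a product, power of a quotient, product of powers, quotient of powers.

((((((a^(-2))^3) · b^5) / b^4) · b^2) · b^2)^(-1)
= ((((((a^(-2))^3) · b^5) / b^4) · b^2)^(-1)) · ((b^2)^(-1))    [power of a product]
= ((((((a^(-2))^3) · b^5) / b^4)^(-1)) · ((b^2)^(-1))) · ((b^2)^(-1))    [power of a product]
= ((((((a^(-2))^3) · b^5)^(-1)) / ((b^4)^(-1))) · ((b^2)^(-1))) · ((b^2)^(-1))    [power of a quotient]
= ((((((a^(-2))^3)^(-1)) · ((b^5)^(-1))) / ((b^4)^(-1))) · ((b^2)^(-1))) · ((b^2)^(-1))    [power of a product]
= (((((a^(-2))^(-3)) · ((b^5)^(-1))) / ((b^4)^(-1))) · ((b^2)^(-1))) · ((b^2)^(-1))    [power of a power]
= (((a^6 · ((b^5)^(-1))) / ((b^4)^(-1))) · ((b^2)^(-1))) · ((b^2)^(-1))    [power of a power]
= (((a^6 · b^(-5)) / ((b^4)^(-1))) · ((b^2)^(-1))) · ((b^2)^(-1))    [power of a power]
= (((a^6 · b^(-5)) / b^(-4)) · ((b^2)^(-1))) · ((b^2)^(-1))    [power of a power]
= (((a^6 · b^(-5)) / b^(-4)) · b^(-2)) · ((b^2)^(-1))    [power of a power]
= (((a^6 · b^(-5)) / b^(-4)) · b^(-2)) · b^(-2)    [power of a power]
= a^6·b^(-5)    [quotient of powers; product of powers]

a^6·b^(-5)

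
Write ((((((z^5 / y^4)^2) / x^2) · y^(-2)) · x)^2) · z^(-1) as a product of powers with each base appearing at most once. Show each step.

((((((z^5 / y^4)^2) / x^2) · y^(-2)) · x)^2) · z^(-1)
= ((((((z^5 / y^4)^2) / x^2) · y^(-2))^2) · (x^2)) · z^(-1)    [power of a product]
= ((((((z^5 / y^4)^2) / x^2)^2) · ((y^(-2))^2)) · (x^2)) · z^(-1)    [power of a product]
= ((((((z^5 / y^4)^2)^2) / ((x^2)^2)) · ((y^(-2))^2)) · (x^2)) · z^(-1)    [power of a quotient]
= (((((z^5 / y^4)^4) / ((x^2)^2)) · ((y^(-2))^2)) · (x^2)) · z^(-1)    [power of a power]
= ((((((z^5)^4) / ((y^4)^4)) / ((x^2)^2)) · ((y^(-2))^2)) · (x^2)) · z^(-1)    [power of a quotient]
= ((((z^20 / ((y^4)^4)) / ((x^2)^2)) · ((y^(-2))^2)) · (x^2)) · z^(-1)    [power of a power]
= ((((z^20 / y^16) / ((x^2)^2)) · ((y^(-2))^2)) · (x^2)) · z^(-1)    [power of a power]
= ((((z^20 / y^16) / x^4) · ((y^(-2))^2)) · (x^2)) · z^(-1)    [power of a power]
= ((((z^20 / y^16) / x^4) · y^(-4)) · (x^2)) · z^(-1)    [power of a power]
= x^(-2)y^(-20)z^19    [quotient of powers; product of powers]

x^(-2)y^(-20)z^19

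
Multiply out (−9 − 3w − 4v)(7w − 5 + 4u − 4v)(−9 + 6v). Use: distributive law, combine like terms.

(−9 − 3w − 4v)(7w − 5 + 4u − 4v)(−9 + 6v)
= (−63w + 45 − 36u + 36v − 21w^2 + 15w − 12uw + 12vw − 28vw + 20v − 16uv + 16v^2)(−9 + 6v)    [distributive law]
= (−48w + 45 − 36u + 56v − 21w^2 − 12uw − 16vw − 16uv + 16v^2)(−9 + 6v)    [combine like terms]
= 432w − 288vw − 405 + 270v + 324u − 216uv − 504v + 336v^2 + 189w^2 − 126vw^2 + 108uw − 72uvw + 144vw − 96v^2w + 144uv − 96uv^2 − 144v^2 + 96v^3    [distributive law]
= 432w − 144vw − 405 − 234v + 324u − 72uv + 192v^2 + 189w^2 − 126vw^2 + 108uw − 72uvw − 96v^2w − 96uv^2 + 96v^3    [combine like terms]

432w − 144vw − 405 − 234v + 324u − 72uv + 192v^2 + 189w^2 − 126vw^2 + 108uw − 72uvw − 96v^2w − 96uv^2 + 96v^3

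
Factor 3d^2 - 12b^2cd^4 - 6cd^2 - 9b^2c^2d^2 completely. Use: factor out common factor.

3d^2(1 - 4b^2cd^2 - 2c - 3b^2c^2)

3d^2 - 12b^2cd^4 - 6cd^2 - 9b^2c^2d^2
= 3(d^2 - 4b^2cd^4 - 2cd^2 - 3b^2c^2d^2)    [factor out 3]
= 3d^2(1 - 4b^2cd^2 - 2c - 3b^2c^2)    [factor out d^2]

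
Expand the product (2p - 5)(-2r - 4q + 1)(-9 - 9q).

36pr + 36pqr + 54pq + 72pq^2 - 18p - 90r - 90qr - 135q - 180q^2 + 45

(2p - 5)(-2r - 4q + 1)(-9 - 9q)
= (-4pr - 8pq + 2p + 10r + 20q - 5)(-9 - 9q)    [distributive law]
= 36pr + 36pqr + 72pq + 72pq^2 - 18p - 18pq - 90r - 90qr - 180q - 180q^2 + 45 + 45q    [distributive law]
= 36pr + 36pqr + 54pq + 72pq^2 - 18p - 90r - 90qr - 135q - 180q^2 + 45    [combine like terms]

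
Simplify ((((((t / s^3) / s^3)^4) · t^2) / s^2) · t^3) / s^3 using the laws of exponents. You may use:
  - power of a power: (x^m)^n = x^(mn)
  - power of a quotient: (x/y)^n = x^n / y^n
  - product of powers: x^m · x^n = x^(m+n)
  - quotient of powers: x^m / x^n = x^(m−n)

((((((t / s^3) / s^3)^4) · t^2) / s^2) · t^3) / s^3
= ((((((t / s^3)^4) / ((s^3)^4)) · t^2) / s^2) · t^3) / s^3    [power of a quotient]
= ((((((t^4) / ((s^3)^4)) / ((s^3)^4)) · t^2) / s^2) · t^3) / s^3    [power of a quotient]
= (((((t^4 / s^12) / ((s^3)^4)) · t^2) / s^2) · t^3) / s^3    [power of a power]
= (((((t^4 / s^12) / s^12) · t^2) / s^2) · t^3) / s^3    [power of a power]
= s^(-29)t^9    [quotient of powers; product of powers]

s^(-29)t^9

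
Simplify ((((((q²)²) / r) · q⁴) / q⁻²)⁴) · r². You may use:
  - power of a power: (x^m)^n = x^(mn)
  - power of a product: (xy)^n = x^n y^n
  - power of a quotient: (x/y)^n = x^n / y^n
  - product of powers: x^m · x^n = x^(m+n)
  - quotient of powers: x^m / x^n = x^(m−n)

((((((q²)²) / r) · q⁴) / q⁻²)⁴) · r²
= ((((((q²)²) / r) · q⁴)⁴) / ((q⁻²)⁴)) · r²    [power of a quotient]
= ((((((q²)²) / r)⁴) · ((q⁴)⁴)) / ((q⁻²)⁴)) · r²    [power of a product]
= ((((((q²)²)⁴) / (r⁴)) · ((q⁴)⁴)) / ((q⁻²)⁴)) · r²    [power of a quotient]
= (((((q²)⁸) / (r⁴)) · ((q⁴)⁴)) / ((q⁻²)⁴)) · r²    [power of a power]
= (((q¹⁶ / (r⁴)) · ((q⁴)⁴)) / ((q⁻²)⁴)) · r²    [power of a power]
= (((q¹⁶ / r⁴) · q¹⁶) / ((q⁻²)⁴)) · r²    [power of a power]
= (((q¹⁶ / r⁴) · q¹⁶) / q⁻⁸) · r²    [power of a power]
= q⁴⁰r⁻²    [quotient of powers; product of powers]

q⁴⁰r⁻²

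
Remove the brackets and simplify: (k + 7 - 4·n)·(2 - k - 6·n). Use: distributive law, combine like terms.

-5·k - k^2 - 2·k·n + 14 - 50·n + 24·n^2

(k + 7 - 4·n)·(2 - k - 6·n)
= 2·k - k^2 - 6·k·n + 14 - 7·k - 42·n - 8·n + 4·k·n + 24·n^2    [distributive law]
= -5·k - k^2 - 2·k·n + 14 - 50·n + 24·n^2    [combine like terms]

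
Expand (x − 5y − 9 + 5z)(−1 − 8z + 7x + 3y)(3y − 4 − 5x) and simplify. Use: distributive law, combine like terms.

(x − 5y − 9 + 5z)(−1 − 8z + 7x + 3y)(3y − 4 − 5x)
= (−x − 8xz + 7x^2 + 3xy + 5y + 40yz − 35xy − 15y^2 + 9 + 72z − 63x − 27y − 5z − 40z^2 + 35xz + 15yz)(3y − 4 − 5x)    [distributive law]
= (−64x + 27xz + 7x^2 − 32xy − 22y + 55yz − 15y^2 + 9 + 67z − 40z^2)(3y − 4 − 5x)    [combine like terms]
= −192xy + 256x + 320x^2 + 81xyz − 108xz − 135x^2z + 21x^2y − 28x^2 − 35x^3 − 96xy^2 + 128xy + 160x^2y − 66y^2 + 88y + 110xy + 165y^2z − 220yz − 275xyz − 45y^3 + 60y^2 + 75xy^2 + 27y − 36 − 45x + 201yz − 268z − 335xz − 120yz^2 + 160z^2 + 200xz^2    [distributive law]
= 46xy + 211x + 292x^2 − 194xyz − 443xz − 135x^2z + 181x^2y − 35x^3 − 21xy^2 − 6y^2 + 115y + 165y^2z − 19yz − 45y^3 − 36 − 268z − 120yz^2 + 160z^2 + 200xz^2    [combine like terms]

46xy + 211x + 292x^2 − 194xyz − 443xz − 135x^2z + 181x^2y − 35x^3 − 21xy^2 − 6y^2 + 115y + 165y^2z − 19yz − 45y^3 − 36 − 268z − 120yz^2 + 160z^2 + 200xz^2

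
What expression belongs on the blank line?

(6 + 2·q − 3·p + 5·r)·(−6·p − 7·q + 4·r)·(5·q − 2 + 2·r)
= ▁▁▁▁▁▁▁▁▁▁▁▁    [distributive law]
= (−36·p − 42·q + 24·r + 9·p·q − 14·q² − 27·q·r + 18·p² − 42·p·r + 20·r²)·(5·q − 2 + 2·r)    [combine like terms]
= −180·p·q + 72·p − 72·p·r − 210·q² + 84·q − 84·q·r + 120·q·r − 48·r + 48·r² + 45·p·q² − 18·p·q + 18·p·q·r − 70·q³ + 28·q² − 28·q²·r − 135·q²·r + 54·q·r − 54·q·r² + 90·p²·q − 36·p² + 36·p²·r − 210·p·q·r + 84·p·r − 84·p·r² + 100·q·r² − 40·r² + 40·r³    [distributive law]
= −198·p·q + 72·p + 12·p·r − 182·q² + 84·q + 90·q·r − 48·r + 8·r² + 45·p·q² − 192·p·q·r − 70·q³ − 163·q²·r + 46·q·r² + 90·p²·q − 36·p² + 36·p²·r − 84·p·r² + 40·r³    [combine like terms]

By distributive law:

(−36·p − 42·q + 24·r − 12·p·q − 14·q² + 8·q·r + 18·p² + 21·p·q − 12·p·r − 30·p·r − 35·q·r + 20·r²)·(5·q − 2 + 2·r)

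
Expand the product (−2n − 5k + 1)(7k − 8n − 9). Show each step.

(−2n − 5k + 1)(7k − 8n − 9)
= −14kn + 16n^2 + 18n − 35k^2 + 40kn + 45k + 7k − 8n − 9    [distributive law]
= 26kn + 16n^2 + 10n − 35k^2 + 52k − 9    [combine like terms]

26kn + 16n^2 + 10n − 35k^2 + 52k − 9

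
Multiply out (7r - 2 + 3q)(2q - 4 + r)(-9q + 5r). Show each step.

-123q^2r + 22qr^2 + 190qr - 150r^2 + 35r^3 + 144q^2 - 72q + 40r - 54q^3

(7r - 2 + 3q)(2q - 4 + r)(-9q + 5r)
= (14qr - 28r + 7r^2 - 4q + 8 - 2r + 6q^2 - 12q + 3qr)(-9q + 5r)    [distributive law]
= (17qr - 30r + 7r^2 - 16q + 8 + 6q^2)(-9q + 5r)    [combine like terms]
= -153q^2r + 85qr^2 + 270qr - 150r^2 - 63qr^2 + 35r^3 + 144q^2 - 80qr - 72q + 40r - 54q^3 + 30q^2r    [distributive law]
= -123q^2r + 22qr^2 + 190qr - 150r^2 + 35r^3 + 144q^2 - 72q + 40r - 54q^3    [combine like terms]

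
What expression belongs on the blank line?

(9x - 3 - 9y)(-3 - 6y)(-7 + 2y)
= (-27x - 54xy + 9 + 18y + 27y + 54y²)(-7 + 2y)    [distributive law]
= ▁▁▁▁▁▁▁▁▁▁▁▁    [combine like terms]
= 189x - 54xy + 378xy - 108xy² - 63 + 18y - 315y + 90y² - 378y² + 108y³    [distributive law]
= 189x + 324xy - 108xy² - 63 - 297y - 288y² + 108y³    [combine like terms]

By combine like terms:

(-27x - 54xy + 9 + 45y + 54y²)(-7 + 2y)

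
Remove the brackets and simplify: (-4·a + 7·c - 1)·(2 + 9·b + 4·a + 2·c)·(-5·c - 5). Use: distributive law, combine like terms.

(-4·a + 7·c - 1)·(2 + 9·b + 4·a + 2·c)·(-5·c - 5)
= (-8·a - 36·a·b - 16·a^2 - 8·a·c + 14·c + 63·b·c + 28·a·c + 14·c^2 - 2 - 9·b - 4·a - 2·c)·(-5·c - 5)    [distributive law]
= (-12·a - 36·a·b - 16·a^2 + 20·a·c + 12·c + 63·b·c + 14·c^2 - 2 - 9·b)·(-5·c - 5)    [combine like terms]
= 60·a·c + 60·a + 180·a·b·c + 180·a·b + 80·a^2·c + 80·a^2 - 100·a·c^2 - 100·a·c - 60·c^2 - 60·c - 315·b·c^2 - 315·b·c - 70·c^3 - 70·c^2 + 10·c + 10 + 45·b·c + 45·b    [distributive law]
= -40·a·c + 60·a + 180·a·b·c + 180·a·b + 80·a^2·c + 80·a^2 - 100·a·c^2 - 130·c^2 - 50·c - 315·b·c^2 - 270·b·c - 70·c^3 + 10 + 45·b    [combine like terms]

-40·a·c + 60·a + 180·a·b·c + 180·a·b + 80·a^2·c + 80·a^2 - 100·a·c^2 - 130·c^2 - 50·c - 315·b·c^2 - 270·b·c - 70·c^3 + 10 + 45·b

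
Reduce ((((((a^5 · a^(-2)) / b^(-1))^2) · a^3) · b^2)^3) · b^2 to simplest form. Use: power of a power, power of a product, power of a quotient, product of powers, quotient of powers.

((((((a^5 · a^(-2)) / b^(-1))^2) · a^3) · b^2)^3) · b^2
= ((((((a^5 · a^(-2)) / b^(-1))^2) · a^3)^3) · ((b^2)^3)) · b^2    [power of a product]
= ((((((a^5 · a^(-2)) / b^(-1))^2)^3) · ((a^3)^3)) · ((b^2)^3)) · b^2    [power of a product]
= (((((a^5 · a^(-2)) / b^(-1))^6) · ((a^3)^3)) · ((b^2)^3)) · b^2    [power of a power]
= (((((a^5 · a^(-2))^6) / ((b^(-1))^6)) · ((a^3)^3)) · ((b^2)^3)) · b^2    [power of a quotient]
= ((((((a^5)^6) · ((a^(-2))^6)) / ((b^(-1))^6)) · ((a^3)^3)) · ((b^2)^3)) · b^2    [power of a product]
= ((((a^30 · ((a^(-2))^6)) / ((b^(-1))^6)) · ((a^3)^3)) · ((b^2)^3)) · b^2    [power of a power]
= ((((a^30 · a^(-12)) / ((b^(-1))^6)) · ((a^3)^3)) · ((b^2)^3)) · b^2    [power of a power]
= (((a^18 / ((b^(-1))^6)) · ((a^3)^3)) · ((b^2)^3)) · b^2    [product of powers]
= (((a^18 / b^(-6)) · ((a^3)^3)) · ((b^2)^3)) · b^2    [power of a power]
= (((a^18 / b^(-6)) · a^9) · ((b^2)^3)) · b^2    [power of a power]
= (((a^18 / b^(-6)) · a^9) · b^6) · b^2    [power of a power]
= a^27·b^14    [quotient of powers; product of powers]

a^27·b^14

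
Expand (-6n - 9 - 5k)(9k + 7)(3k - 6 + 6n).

(-6n - 9 - 5k)(9k + 7)(3k - 6 + 6n)
= (-54kn - 42n - 81k - 63 - 45k^2 - 35k)(3k - 6 + 6n)    [distributive law]
= (-54kn - 42n - 116k - 63 - 45k^2)(3k - 6 + 6n)    [combine like terms]
= -162k^2n + 324kn - 324kn^2 - 126kn + 252n - 252n^2 - 348k^2 + 696k - 696kn - 189k + 378 - 378n - 135k^3 + 270k^2 - 270k^2n    [distributive law]
= -432k^2n - 498kn - 324kn^2 - 126n - 252n^2 - 78k^2 + 507k + 378 - 135k^3    [combine like terms]

-432k^2n - 498kn - 324kn^2 - 126n - 252n^2 - 78k^2 + 507k + 378 - 135k^3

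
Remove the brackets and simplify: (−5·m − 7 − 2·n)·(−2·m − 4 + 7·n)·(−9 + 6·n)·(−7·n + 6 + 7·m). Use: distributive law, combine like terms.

4371·m^2·n − 2682·m^2 − 630·m^3 − 1722·m^2·n^2 + 420·m^3·n + 8799·m·n − 3600·m − 5337·m·n^2 + 714·m·n^3 + 4986·n − 1512 − 4479·n^2 + 336·n^3 + 588·n^4

(−5·m − 7 − 2·n)·(−2·m − 4 + 7·n)·(−9 + 6·n)·(−7·n + 6 + 7·m)
= (10·m^2 + 20·m − 35·m·n + 14·m + 28 − 49·n + 4·m·n + 8·n − 14·n^2)·(−9 + 6·n)·(−7·n + 6 + 7·m)    [distributive law]
= (10·m^2 + 34·m − 31·m·n + 28 − 41·n − 14·n^2)·(−9 + 6·n)·(−7·n + 6 + 7·m)    [combine like terms]
= (−90·m^2 + 60·m^2·n − 306·m + 204·m·n + 279·m·n − 186·m·n^2 − 252 + 168·n + 369·n − 246·n^2 + 126·n^2 − 84·n^3)·(−7·n + 6 + 7·m)    [distributive law]
= (−90·m^2 + 60·m^2·n − 306·m + 483·m·n − 186·m·n^2 − 252 + 537·n − 120·n^2 − 84·n^3)·(−7·n + 6 + 7·m)    [combine like terms]
= 630·m^2·n − 540·m^2 − 630·m^3 − 420·m^2·n^2 + 360·m^2·n + 420·m^3·n + 2142·m·n − 1836·m − 2142·m^2 − 3381·m·n^2 + 2898·m·n + 3381·m^2·n + 1302·m·n^3 − 1116·m·n^2 − 1302·m^2·n^2 + 1764·n − 1512 − 1764·m − 3759·n^2 + 3222·n + 3759·m·n + 840·n^3 − 720·n^2 − 840·m·n^2 + 588·n^4 − 504·n^3 − 588·m·n^3    [distributive law]
= 4371·m^2·n − 2682·m^2 − 630·m^3 − 1722·m^2·n^2 + 420·m^3·n + 8799·m·n − 3600·m − 5337·m·n^2 + 714·m·n^3 + 4986·n − 1512 − 4479·n^2 + 336·n^3 + 588·n^4    [combine like terms]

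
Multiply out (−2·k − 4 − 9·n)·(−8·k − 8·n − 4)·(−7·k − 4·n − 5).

−112·k^3 − 680·k^2·n − 360·k^2 − 856·k·n^2 − 1076·k·n − 312·k − 632·n^2 − 404·n − 80 − 288·n^3

(−2·k − 4 − 9·n)·(−8·k − 8·n − 4)·(−7·k − 4·n − 5)
= (16·k^2 + 16·k·n + 8·k + 32·k + 32·n + 16 + 72·k·n + 72·n^2 + 36·n)·(−7·k − 4·n − 5)    [distributive law]
= (16·k^2 + 88·k·n + 40·k + 68·n + 16 + 72·n^2)·(−7·k − 4·n − 5)    [combine like terms]
= −112·k^3 − 64·k^2·n − 80·k^2 − 616·k^2·n − 352·k·n^2 − 440·k·n − 280·k^2 − 160·k·n − 200·k − 476·k·n − 272·n^2 − 340·n − 112·k − 64·n − 80 − 504·k·n^2 − 288·n^3 − 360·n^2    [distributive law]
= −112·k^3 − 680·k^2·n − 360·k^2 − 856·k·n^2 − 1076·k·n − 312·k − 632·n^2 − 404·n − 80 − 288·n^3    [combine like terms]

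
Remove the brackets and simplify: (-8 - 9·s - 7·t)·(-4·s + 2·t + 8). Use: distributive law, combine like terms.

-40·s - 72·t - 64 + 36·s^2 + 10·s·t - 14·t^2

(-8 - 9·s - 7·t)·(-4·s + 2·t + 8)
= 32·s - 16·t - 64 + 36·s^2 - 18·s·t - 72·s + 28·s·t - 14·t^2 - 56·t    [distributive law]
= -40·s - 72·t - 64 + 36·s^2 + 10·s·t - 14·t^2    [combine like terms]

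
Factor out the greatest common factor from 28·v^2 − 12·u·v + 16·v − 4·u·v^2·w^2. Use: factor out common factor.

4·v(7·v − 3·u + 4 − u·v·w^2)

28·v^2 − 12·u·v + 16·v − 4·u·v^2·w^2
= 4(7·v^2 − 3·u·v + 4·v − u·v^2·w^2)    [factor out 4]
= 4·v(7·v − 3·u + 4 − u·v·w^2)    [factor out v]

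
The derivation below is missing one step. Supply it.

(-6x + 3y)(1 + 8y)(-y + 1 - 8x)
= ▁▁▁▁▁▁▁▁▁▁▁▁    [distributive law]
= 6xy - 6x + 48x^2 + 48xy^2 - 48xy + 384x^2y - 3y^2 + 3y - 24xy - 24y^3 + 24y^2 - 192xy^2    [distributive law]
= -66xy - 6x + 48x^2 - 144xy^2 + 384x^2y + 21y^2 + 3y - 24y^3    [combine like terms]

After distributive law, the bracketed line is:

(-6x - 48xy + 3y + 24y^2)(-y + 1 - 8x)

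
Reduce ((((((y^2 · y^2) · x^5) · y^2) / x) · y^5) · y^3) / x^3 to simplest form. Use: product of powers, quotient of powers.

x·y^14

((((((y^2 · y^2) · x^5) · y^2) / x) · y^5) · y^3) / x^3
= (((((y^4 · x^5) · y^2) / x) · y^5) · y^3) / x^3    [product of powers]
= x·y^14    [quotient of powers; product of powers]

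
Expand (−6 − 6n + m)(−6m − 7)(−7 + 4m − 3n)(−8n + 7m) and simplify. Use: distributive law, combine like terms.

−2660mn − 245m^2 − 2461m^2n + 1106m^3 + 486mn^2 + 2352n − 2058m + 3360n^2 − 2052m^2n^2 + 1326m^3n + 864mn^3 + 1008n^3 − 168m^4

(−6 − 6n + m)(−6m − 7)(−7 + 4m − 3n)(−8n + 7m)
= (36m + 42 + 36mn + 42n − 6m^2 − 7m)(−7 + 4m − 3n)(−8n + 7m)    [distributive law]
= (29m + 42 + 36mn + 42n − 6m^2)(−7 + 4m − 3n)(−8n + 7m)    [combine like terms]
= (−203m + 116m^2 − 87mn − 294 + 168m − 126n − 252mn + 144m^2n − 108mn^2 − 294n + 168mn − 126n^2 + 42m^2 − 24m^3 + 18m^2n)(−8n + 7m)    [distributive law]
= (−35m + 158m^2 − 171mn − 294 − 420n + 162m^2n − 108mn^2 − 126n^2 − 24m^3)(−8n + 7m)    [combine like terms]
= 280mn − 245m^2 − 1264m^2n + 1106m^3 + 1368mn^2 − 1197m^2n + 2352n − 2058m + 3360n^2 − 2940mn − 1296m^2n^2 + 1134m^3n + 864mn^3 − 756m^2n^2 + 1008n^3 − 882mn^2 + 192m^3n − 168m^4    [distributive law]
= −2660mn − 245m^2 − 2461m^2n + 1106m^3 + 486mn^2 + 2352n − 2058m + 3360n^2 − 2052m^2n^2 + 1326m^3n + 864mn^3 + 1008n^3 − 168m^4    [combine like terms]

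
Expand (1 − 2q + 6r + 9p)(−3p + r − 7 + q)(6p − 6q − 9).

(1 − 2q + 6r + 9p)(−3p + r − 7 + q)(6p − 6q − 9)
= (−3p + r − 7 + q + 6pq − 2qr + 14q − 2q^2 − 18pr + 6r^2 − 42r + 6qr − 27p^2 + 9pr − 63p + 9pq)(6p − 6q − 9)    [distributive law]
= (−66p − 41r − 7 + 15q + 15pq + 4qr − 2q^2 − 9pr + 6r^2 − 27p^2)(6p − 6q − 9)    [combine like terms]
= −396p^2 + 396pq + 594p − 246pr + 246qr + 369r − 42p + 42q + 63 + 90pq − 90q^2 − 135q + 90p^2q − 90pq^2 − 135pq + 24pqr − 24q^2r − 36qr − 12pq^2 + 12q^3 + 18q^2 − 54p^2r + 54pqr + 81pr + 36pr^2 − 36qr^2 − 54r^2 − 162p^3 + 162p^2q + 243p^2    [distributive law]
= −153p^2 + 351pq + 552p − 165pr + 210qr + 369r − 93q + 63 − 72q^2 + 252p^2q − 102pq^2 + 78pqr − 24q^2r + 12q^3 − 54p^2r + 36pr^2 − 36qr^2 − 54r^2 − 162p^3    [combine like terms]

−153p^2 + 351pq + 552p − 165pr + 210qr + 369r − 93q + 63 − 72q^2 + 252p^2q − 102pq^2 + 78pqr − 24q^2r + 12q^3 − 54p^2r + 36pr^2 − 36qr^2 − 54r^2 − 162p^3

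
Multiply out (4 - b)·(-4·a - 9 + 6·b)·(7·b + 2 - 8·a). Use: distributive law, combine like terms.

(4 - b)·(-4·a - 9 + 6·b)·(7·b + 2 - 8·a)
= (-16·a - 36 + 24·b + 4·a·b + 9·b - 6·b^2)·(7·b + 2 - 8·a)    [distributive law]
= (-16·a - 36 + 33·b + 4·a·b - 6·b^2)·(7·b + 2 - 8·a)    [combine like terms]
= -112·a·b - 32·a + 128·a^2 - 252·b - 72 + 288·a + 231·b^2 + 66·b - 264·a·b + 28·a·b^2 + 8·a·b - 32·a^2·b - 42·b^3 - 12·b^2 + 48·a·b^2    [distributive law]
= -368·a·b + 256·a + 128·a^2 - 186·b - 72 + 219·b^2 + 76·a·b^2 - 32·a^2·b - 42·b^3    [combine like terms]

-368·a·b + 256·a + 128·a^2 - 186·b - 72 + 219·b^2 + 76·a·b^2 - 32·a^2·b - 42·b^3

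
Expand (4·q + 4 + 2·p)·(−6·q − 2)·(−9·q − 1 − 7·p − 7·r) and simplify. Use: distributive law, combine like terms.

216·q^3 + 312·q^2 + 276·p·q^2 + 168·q^2·r + 104·q + 272·p·q + 224·q·r + 8 + 60·p + 56·r + 84·p^2·q + 84·p·q·r + 28·p^2 + 28·p·r

(4·q + 4 + 2·p)·(−6·q − 2)·(−9·q − 1 − 7·p − 7·r)
= (−24·q^2 − 8·q − 24·q − 8 − 12·p·q − 4·p)·(−9·q − 1 − 7·p − 7·r)    [distributive law]
= (−24·q^2 − 32·q − 8 − 12·p·q − 4·p)·(−9·q − 1 − 7·p − 7·r)    [combine like terms]
= 216·q^3 + 24·q^2 + 168·p·q^2 + 168·q^2·r + 288·q^2 + 32·q + 224·p·q + 224·q·r + 72·q + 8 + 56·p + 56·r + 108·p·q^2 + 12·p·q + 84·p^2·q + 84·p·q·r + 36·p·q + 4·p + 28·p^2 + 28·p·r    [distributive law]
= 216·q^3 + 312·q^2 + 276·p·q^2 + 168·q^2·r + 104·q + 272·p·q + 224·q·r + 8 + 60·p + 56·r + 84·p^2·q + 84·p·q·r + 28·p^2 + 28·p·r    [combine like terms]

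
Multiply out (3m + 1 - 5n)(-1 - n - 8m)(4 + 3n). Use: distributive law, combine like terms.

-44m + 115mn + 111mn^2 - 96m^2 - 72m^2n - 4 + 13n + 32n^2 + 15n^3

(3m + 1 - 5n)(-1 - n - 8m)(4 + 3n)
= (-3m - 3mn - 24m^2 - 1 - n - 8m + 5n + 5n^2 + 40mn)(4 + 3n)    [distributive law]
= (-11m + 37mn - 24m^2 - 1 + 4n + 5n^2)(4 + 3n)    [combine like terms]
= -44m - 33mn + 148mn + 111mn^2 - 96m^2 - 72m^2n - 4 - 3n + 16n + 12n^2 + 20n^2 + 15n^3    [distributive law]
= -44m + 115mn + 111mn^2 - 96m^2 - 72m^2n - 4 + 13n + 32n^2 + 15n^3    [combine like terms]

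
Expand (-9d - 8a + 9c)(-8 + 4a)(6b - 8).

432bd - 576d - 216abd + 288ad + 384ab - 512a - 192a²b + 256a² - 432bc + 576c + 216abc - 288ac

(-9d - 8a + 9c)(-8 + 4a)(6b - 8)
= (72d - 36ad + 64a - 32a² - 72c + 36ac)(6b - 8)    [distributive law]
= 432bd - 576d - 216abd + 288ad + 384ab - 512a - 192a²b + 256a² - 432bc + 576c + 216abc - 288ac    [distributive law]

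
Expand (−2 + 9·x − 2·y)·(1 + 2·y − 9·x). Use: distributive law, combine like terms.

−2 − 6·y + 27·x + 36·x·y − 81·x^2 − 4·y^2

(−2 + 9·x − 2·y)·(1 + 2·y − 9·x)
= −2 − 4·y + 18·x + 9·x + 18·x·y − 81·x^2 − 2·y − 4·y^2 + 18·x·y    [distributive law]
= −2 − 6·y + 27·x + 36·x·y − 81·x^2 − 4·y^2    [combine like terms]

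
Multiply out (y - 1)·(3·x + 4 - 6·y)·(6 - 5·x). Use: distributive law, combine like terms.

-32·x·y - 15·x^2·y + 60·y - 36·y^2 + 30·x·y^2 + 2·x + 15·x^2 - 24

(y - 1)·(3·x + 4 - 6·y)·(6 - 5·x)
= (3·x·y + 4·y - 6·y^2 - 3·x - 4 + 6·y)·(6 - 5·x)    [distributive law]
= (3·x·y + 10·y - 6·y^2 - 3·x - 4)·(6 - 5·x)    [combine like terms]
= 18·x·y - 15·x^2·y + 60·y - 50·x·y - 36·y^2 + 30·x·y^2 - 18·x + 15·x^2 - 24 + 20·x    [distributive law]
= -32·x·y - 15·x^2·y + 60·y - 36·y^2 + 30·x·y^2 + 2·x + 15·x^2 - 24    [combine like terms]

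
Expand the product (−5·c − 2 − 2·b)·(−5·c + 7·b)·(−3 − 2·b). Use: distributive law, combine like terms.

(−5·c − 2 − 2·b)·(−5·c + 7·b)·(−3 − 2·b)
= (25·c^2 − 35·b·c + 10·c − 14·b + 10·b·c − 14·b^2)·(−3 − 2·b)    [distributive law]
= (25·c^2 − 25·b·c + 10·c − 14·b − 14·b^2)·(−3 − 2·b)    [combine like terms]
= −75·c^2 − 50·b·c^2 + 75·b·c + 50·b^2·c − 30·c − 20·b·c + 42·b + 28·b^2 + 42·b^2 + 28·b^3    [distributive law]
= −75·c^2 − 50·b·c^2 + 55·b·c + 50·b^2·c − 30·c + 42·b + 70·b^2 + 28·b^3    [combine like terms]

−75·c^2 − 50·b·c^2 + 55·b·c + 50·b^2·c − 30·c + 42·b + 70·b^2 + 28·b^3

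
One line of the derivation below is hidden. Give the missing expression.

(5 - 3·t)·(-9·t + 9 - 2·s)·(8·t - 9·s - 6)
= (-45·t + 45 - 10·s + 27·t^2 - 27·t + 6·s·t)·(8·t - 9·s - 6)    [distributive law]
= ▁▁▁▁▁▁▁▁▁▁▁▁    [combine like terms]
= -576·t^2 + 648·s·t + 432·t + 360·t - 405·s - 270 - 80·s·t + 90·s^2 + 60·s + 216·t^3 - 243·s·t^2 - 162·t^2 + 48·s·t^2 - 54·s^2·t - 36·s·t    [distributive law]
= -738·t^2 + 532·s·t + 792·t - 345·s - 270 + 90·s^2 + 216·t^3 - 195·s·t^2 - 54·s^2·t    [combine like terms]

Applying combine like terms to the line above:

(-72·t + 45 - 10·s + 27·t^2 + 6·s·t)·(8·t - 9·s - 6)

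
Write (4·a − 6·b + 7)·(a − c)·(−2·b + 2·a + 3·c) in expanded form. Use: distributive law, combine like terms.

−20·a²·b + 8·a³ + 4·a²·c + 2·a·b·c − 12·a·c² + 12·a·b² − 12·b²·c + 18·b·c² − 14·a·b + 14·a² + 7·a·c + 14·b·c − 21·c²

(4·a − 6·b + 7)·(a − c)·(−2·b + 2·a + 3·c)
= (4·a² − 4·a·c − 6·a·b + 6·b·c + 7·a − 7·c)·(−2·b + 2·a + 3·c)    [distributive law]
= −8·a²·b + 8·a³ + 12·a²·c + 8·a·b·c − 8·a²·c − 12·a·c² + 12·a·b² − 12·a²·b − 18·a·b·c − 12·b²·c + 12·a·b·c + 18·b·c² − 14·a·b + 14·a² + 21·a·c + 14·b·c − 14·a·c − 21·c²    [distributive law]
= −20·a²·b + 8·a³ + 4·a²·c + 2·a·b·c − 12·a·c² + 12·a·b² − 12·b²·c + 18·b·c² − 14·a·b + 14·a² + 7·a·c + 14·b·c − 21·c²    [combine like terms]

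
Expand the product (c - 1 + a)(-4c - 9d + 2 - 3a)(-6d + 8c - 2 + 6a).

(c - 1 + a)(-4c - 9d + 2 - 3a)(-6d + 8c - 2 + 6a)
= (-4c^2 - 9cd + 2c - 3ac + 4c + 9d - 2 + 3a - 4ac - 9ad + 2a - 3a^2)(-6d + 8c - 2 + 6a)    [distributive law]
= (-4c^2 - 9cd + 6c - 7ac + 9d - 2 + 5a - 9ad - 3a^2)(-6d + 8c - 2 + 6a)    [combine like terms]
= 24c^2d - 32c^3 + 8c^2 - 24ac^2 + 54cd^2 - 72c^2d + 18cd - 54acd - 36cd + 48c^2 - 12c + 36ac + 42acd - 56ac^2 + 14ac - 42a^2c - 54d^2 + 72cd - 18d + 54ad + 12d - 16c + 4 - 12a - 30ad + 40ac - 10a + 30a^2 + 54ad^2 - 72acd + 18ad - 54a^2d + 18a^2d - 24a^2c + 6a^2 - 18a^3    [distributive law]
= -48c^2d - 32c^3 + 56c^2 - 80ac^2 + 54cd^2 + 54cd - 84acd - 28c + 90ac - 66a^2c - 54d^2 - 6d + 42ad + 4 - 22a + 36a^2 + 54ad^2 - 36a^2d - 18a^3    [combine like terms]

-48c^2d - 32c^3 + 56c^2 - 80ac^2 + 54cd^2 + 54cd - 84acd - 28c + 90ac - 66a^2c - 54d^2 - 6d + 42ad + 4 - 22a + 36a^2 + 54ad^2 - 36a^2d - 18a^3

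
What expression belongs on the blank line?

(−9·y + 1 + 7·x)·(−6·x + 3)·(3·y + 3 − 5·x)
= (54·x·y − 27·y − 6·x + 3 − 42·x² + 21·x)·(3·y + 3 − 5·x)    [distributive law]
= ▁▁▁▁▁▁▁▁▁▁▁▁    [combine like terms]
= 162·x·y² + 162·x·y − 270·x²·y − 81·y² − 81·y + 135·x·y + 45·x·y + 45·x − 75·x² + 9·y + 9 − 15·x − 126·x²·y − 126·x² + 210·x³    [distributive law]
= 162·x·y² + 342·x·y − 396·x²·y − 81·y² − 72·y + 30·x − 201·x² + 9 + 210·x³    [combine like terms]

Applying combine like terms to the line above:

(54·x·y − 27·y + 15·x + 3 − 42·x²)·(3·y + 3 − 5·x)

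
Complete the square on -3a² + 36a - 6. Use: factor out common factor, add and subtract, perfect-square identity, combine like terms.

-3a² + 36a - 6
= -3(a² - 12a) - 6    [factor out -3 from the a-terms]
= -3(a² - 12a + 36 - 36) - 6    [add and subtract 36 inside the bracket]
= -3(a - 6)² + 108 - 6    [perfect-square identity]
= -3(a - 6)² + 102    [combine constants]

-3(a - 6)² + 102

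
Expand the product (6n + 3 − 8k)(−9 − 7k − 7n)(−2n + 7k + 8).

−186n^2 − 515kn − 546n − 322kn^2 − 14k^2n + 84n^3 + 219k − 216 + 805k^2 + 392k^3

(6n + 3 − 8k)(−9 − 7k − 7n)(−2n + 7k + 8)
= (−54n − 42kn − 42n^2 − 27 − 21k − 21n + 72k + 56k^2 + 56kn)(−2n + 7k + 8)    [distributive law]
= (−75n + 14kn − 42n^2 − 27 + 51k + 56k^2)(−2n + 7k + 8)    [combine like terms]
= 150n^2 − 525kn − 600n − 28kn^2 + 98k^2n + 112kn + 84n^3 − 294kn^2 − 336n^2 + 54n − 189k − 216 − 102kn + 357k^2 + 408k − 112k^2n + 392k^3 + 448k^2    [distributive law]
= −186n^2 − 515kn − 546n − 322kn^2 − 14k^2n + 84n^3 + 219k − 216 + 805k^2 + 392k^3    [combine like terms]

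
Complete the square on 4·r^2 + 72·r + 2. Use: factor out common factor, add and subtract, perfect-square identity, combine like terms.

4(r + 9)^2 − 322

4·r^2 + 72·r + 2
= 4(r^2 + 18·r) + 2    [factor out 4 from the r-terms]
= 4(r^2 + 18·r + 81 − 81) + 2    [add and subtract 81 inside the bracket]
= 4(r + 9)^2 − 324 + 2    [perfect-square identity]
= 4(r + 9)^2 − 322    [combine constants]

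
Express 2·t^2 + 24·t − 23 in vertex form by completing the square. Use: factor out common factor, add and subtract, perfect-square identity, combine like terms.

2(t + 6)^2 − 95

2·t^2 + 24·t − 23
= 2(t^2 + 12·t) − 23    [factor out 2 from the t-terms]
= 2(t^2 + 12·t + 36 − 36) − 23    [add and subtract 36 inside the bracket]
= 2(t + 6)^2 − 72 − 23    [perfect-square identity]
= 2(t + 6)^2 − 95    [combine constants]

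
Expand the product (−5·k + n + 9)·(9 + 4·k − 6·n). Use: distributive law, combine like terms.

(−5·k + n + 9)·(9 + 4·k − 6·n)
= −45·k − 20·k² + 30·k·n + 9·n + 4·k·n − 6·n² + 81 + 36·k − 54·n    [distributive law]
= −9·k − 20·k² + 34·k·n − 45·n − 6·n² + 81    [combine like terms]

−9·k − 20·k² + 34·k·n − 45·n − 6·n² + 81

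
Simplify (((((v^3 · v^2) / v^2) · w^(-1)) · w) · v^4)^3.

(((((v^3 · v^2) / v^2) · w^(-1)) · w) · v^4)^3
= (((((v^3 · v^2) / v^2) · w^(-1)) · w)^3) · ((v^4)^3)    [power of a product]
= (((((v^3 · v^2) / v^2) · w^(-1))^3) · (w^3)) · ((v^4)^3)    [power of a product]
= (((((v^3 · v^2) / v^2)^3) · ((w^(-1))^3)) · (w^3)) · ((v^4)^3)    [power of a product]
= (((((v^3 · v^2)^3) / ((v^2)^3)) · ((w^(-1))^3)) · (w^3)) · ((v^4)^3)    [power of a quotient]
= ((((((v^3)^3) · ((v^2)^3)) / ((v^2)^3)) · ((w^(-1))^3)) · (w^3)) · ((v^4)^3)    [power of a product]
= ((((v^9 · ((v^2)^3)) / ((v^2)^3)) · ((w^(-1))^3)) · (w^3)) · ((v^4)^3)    [power of a power]
= ((((v^9 · v^6) / ((v^2)^3)) · ((w^(-1))^3)) · (w^3)) · ((v^4)^3)    [power of a power]
= (((v^15 / ((v^2)^3)) · ((w^(-1))^3)) · (w^3)) · ((v^4)^3)    [product of powers]
= (((v^15 / v^6) · ((w^(-1))^3)) · (w^3)) · ((v^4)^3)    [power of a power]
= ((v^9 · ((w^(-1))^3)) · (w^3)) · ((v^4)^3)    [quotient of powers]
= ((v^9 · w^(-3)) · (w^3)) · ((v^4)^3)    [power of a power]
= ((v^9 · w^(-3)) · w^3) · v^12    [power of a power]
= v^21    [product of powers]

v^21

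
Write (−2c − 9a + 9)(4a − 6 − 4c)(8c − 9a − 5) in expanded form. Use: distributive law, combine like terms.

(−2c − 9a + 9)(4a − 6 − 4c)(8c − 9a − 5)
= (−8ac + 12c + 8c² − 36a² + 54a + 36ac + 36a − 54 − 36c)(8c − 9a − 5)    [distributive law]
= (28ac − 24c + 8c² − 36a² + 90a − 54)(8c − 9a − 5)    [combine like terms]
= 224ac² − 252a²c − 140ac − 192c² + 216ac + 120c + 64c³ − 72ac² − 40c² − 288a²c + 324a³ + 180a² + 720ac − 810a² − 450a − 432c + 486a + 270    [distributive law]
= 152ac² − 540a²c + 796ac − 232c² − 312c + 64c³ + 324a³ − 630a² + 36a + 270    [combine like terms]

152ac² − 540a²c + 796ac − 232c² − 312c + 64c³ + 324a³ − 630a² + 36a + 270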